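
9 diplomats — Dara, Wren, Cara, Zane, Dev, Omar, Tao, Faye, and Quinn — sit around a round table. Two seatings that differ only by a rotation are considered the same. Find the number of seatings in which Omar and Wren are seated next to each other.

10080

Glue Omar and Wren into a block (2 internal orders). Seating 8 units around a circle gives (7)! arrangements.
So 2 × (7)! = 2 × 5040 = 10080.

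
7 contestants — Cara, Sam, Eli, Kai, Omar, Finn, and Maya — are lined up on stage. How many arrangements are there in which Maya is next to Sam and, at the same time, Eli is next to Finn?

480

Treat {Maya,Sam} as one block (2 orders) and {Eli,Finn} as another (2 orders).
That leaves 5 units to arrange: 2 × 2 × 5! = 4 × 120 = 480.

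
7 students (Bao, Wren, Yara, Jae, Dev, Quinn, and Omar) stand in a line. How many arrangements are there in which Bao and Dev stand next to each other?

1440

Place the 5 others and the Bao-Dev pair as 6 objects in a line; the pair has 2 internal arrangements.
That gives 2 × 6! = 2 × 720 = 1440.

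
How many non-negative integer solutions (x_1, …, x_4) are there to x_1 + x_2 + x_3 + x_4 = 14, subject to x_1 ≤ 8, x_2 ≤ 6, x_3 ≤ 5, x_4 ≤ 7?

260

Without the upper bounds there are C(17,3) = 680 ways to split 14 among 4 variables.
Subtract solutions that violate a single cap (substitute x_i' = x_i − (cap_i+1)): x_1 ≥ 9 gives C(8,3) = 56; x_2 ≥ 7 gives C(10,3) = 120; x_3 ≥ 6 gives C(11,3) = 165; x_4 ≥ 8 gives C(9,3) = 84. Together 425.
Add back pairs where two caps are both exceeded: 0 + 0 + 0 + 4 + 0 + 1 = 5.
By inclusion–exclusion the count is 680 − 425 + 5 = 260.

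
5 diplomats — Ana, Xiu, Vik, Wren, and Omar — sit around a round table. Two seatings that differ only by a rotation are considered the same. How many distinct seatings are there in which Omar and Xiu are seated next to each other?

Treat {Omar, Xiu} as one unit (2 internal orders) and seat the resulting 4 units around the table: (3)! circular arrangements.
So 2 × (3)! = 2 × 6 = 12.

12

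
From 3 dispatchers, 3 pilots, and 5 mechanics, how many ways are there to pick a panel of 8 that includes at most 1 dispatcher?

25

Split by how many dispatchers are chosen (0 through 1).
Sum: C(3,0)·C(8,8) + C(3,1)·C(8,7) = 1 + 24 = 25.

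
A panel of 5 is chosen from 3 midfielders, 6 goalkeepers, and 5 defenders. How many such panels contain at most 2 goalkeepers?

Split by how many goalkeepers are chosen (0 through 2).
Sum: C(6,0)·C(8,5) + C(6,1)·C(8,4) + C(6,2)·C(8,3) = 56 + 420 + 840 = 1316.

1316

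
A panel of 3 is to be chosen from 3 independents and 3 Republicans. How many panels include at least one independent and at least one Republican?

18

With no constraint there are C(6,3) = 20 possible selections.
Selections missing a whole group: no independents → C(3,3) = 1; no Republicans → C(3,3) = 1.
Both groups omitted at once is impossible, so 20 − 2 = 18.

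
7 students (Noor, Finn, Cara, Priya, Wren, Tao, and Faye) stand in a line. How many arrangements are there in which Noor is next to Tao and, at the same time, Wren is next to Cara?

480

Treat {Noor,Tao} as one block (2 orders) and {Wren,Cara} as another (2 orders).
That leaves 5 units to arrange: 2 × 2 × 5! = 4 × 120 = 480.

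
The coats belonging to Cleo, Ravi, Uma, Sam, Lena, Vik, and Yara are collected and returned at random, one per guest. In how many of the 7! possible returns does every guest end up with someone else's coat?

1854

This is the derangement count D_7: permutations of 7 items with no fixed point.
By inclusion–exclusion this is Σ_{j=0}^{7} (−1)^j C(7,j)·(7−j)!.
Computing: 5040 − 5040 + 2520 − 840 + 210 − 42 + 7 − 1 = 1854.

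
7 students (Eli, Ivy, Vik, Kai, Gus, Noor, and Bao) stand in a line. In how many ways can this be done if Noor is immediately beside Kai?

1440

Glue Noor and Kai into one block (2 internal orders), leaving 6 units to arrange in a row.
That gives 2 × 6! = 2 × 720 = 1440.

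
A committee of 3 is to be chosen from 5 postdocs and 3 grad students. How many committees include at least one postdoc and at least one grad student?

45

Unrestricted: C(8,3) = 56 ways to pick any 3 of the 8.
Selections missing a whole group: no postdocs → C(3,3) = 1; no grad students → C(5,3) = 10.
Both groups omitted at once is impossible, so 56 − 11 = 45.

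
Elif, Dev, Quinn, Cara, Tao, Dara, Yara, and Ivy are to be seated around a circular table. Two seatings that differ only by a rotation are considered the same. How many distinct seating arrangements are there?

5040

Seat Elif anywhere (absorbing the rotational symmetry), then permute the other 7: (7)! = 5040.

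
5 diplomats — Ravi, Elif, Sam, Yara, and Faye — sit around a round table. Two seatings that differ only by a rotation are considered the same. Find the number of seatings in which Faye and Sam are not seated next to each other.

Without the restriction there are (4)! = 24 seatings.
Those with Faye next to Sam: fuse the pair into one unit and seat 4 units around a circle — 2·(3)! = 12.
Subtracting, 24 − 12 = 12.

12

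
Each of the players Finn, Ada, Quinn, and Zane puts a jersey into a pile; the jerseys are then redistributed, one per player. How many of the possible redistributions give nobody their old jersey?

Count assignments avoiding every fixed point. For any j of the 4 players fixed to their old jersey, the other 4−j can be arranged in (4−j)! ways.
By inclusion–exclusion this is Σ_{j=0}^{4} (−1)^j C(4,j)·(4−j)!.
Computing: 24 − 24 + 12 − 4 + 1 = 9.

9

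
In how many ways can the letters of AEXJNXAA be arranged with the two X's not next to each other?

2520

There are 8!/(3!·2!) = 3360 arrangements of AEXJNXAA in total.
Arrangements with the X's together: treat XX as one letter, giving (7)!/(3!) = 840.
Hence 3360 − 840 = 2520.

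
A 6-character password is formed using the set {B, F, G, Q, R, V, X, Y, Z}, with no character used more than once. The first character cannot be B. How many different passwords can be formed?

The first character has 9−1 = 8 choices (anything except B).
The remaining 5 characters are filled from the other 8 symbols without repetition: 8 × 7 × 6 × 5 × 4 = 6720.
Total: 8 × 6720 = 53760.

53760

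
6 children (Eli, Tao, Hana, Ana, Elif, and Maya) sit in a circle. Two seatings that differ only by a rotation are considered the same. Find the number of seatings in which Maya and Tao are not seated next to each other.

72

Without the restriction there are (5)! = 120 seatings.
Those with Maya next to Tao: fuse the pair into one unit and seat 5 units around a circle — 2·(4)! = 48.
Subtracting, 120 − 48 = 72.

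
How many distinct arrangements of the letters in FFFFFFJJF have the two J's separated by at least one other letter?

There are 9!/(7!·2!) = 36 arrangements of FFFFFFJJF in total.
Arrangements with the J's together: treat JJ as one letter, giving (8)!/(7!) = 8.
Hence 36 − 8 = 28.

28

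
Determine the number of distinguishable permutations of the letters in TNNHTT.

Letter multiplicities in TNNHTT: H×1, N×2, T×3.
Dividing 6! = 720 by 3!·2! = 12 for the repeated letters gives 60.

60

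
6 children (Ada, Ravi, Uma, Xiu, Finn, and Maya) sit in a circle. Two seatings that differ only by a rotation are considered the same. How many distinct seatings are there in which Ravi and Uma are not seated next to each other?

72

All circular seatings of 6 people number (5)! = 120.
Seatings with Ravi beside Uma: treat them as a block with 2 internal orders, giving 2 × (4)! = 48.
Subtracting, 120 − 48 = 72.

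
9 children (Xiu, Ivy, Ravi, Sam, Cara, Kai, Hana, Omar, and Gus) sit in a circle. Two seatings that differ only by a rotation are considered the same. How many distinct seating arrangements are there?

40320

Seat Xiu anywhere (absorbing the rotational symmetry), then permute the other 8: (8)! = 40320.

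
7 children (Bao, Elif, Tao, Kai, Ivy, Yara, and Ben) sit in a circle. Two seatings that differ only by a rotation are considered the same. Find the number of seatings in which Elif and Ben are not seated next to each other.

480

Without the restriction there are (6)! = 720 seatings.
Those with Elif next to Ben: fuse the pair into one unit and seat 6 units around a circle — 2·(5)! = 240.
Subtracting, 720 − 240 = 480.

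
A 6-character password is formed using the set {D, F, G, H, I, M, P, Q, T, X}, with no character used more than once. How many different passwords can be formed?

151200

With no repetition, fill the 6 characters in order: 10 choices, then 9, down to 5.
10 × 9 × 8 × 7 × 6 × 5 = 151200.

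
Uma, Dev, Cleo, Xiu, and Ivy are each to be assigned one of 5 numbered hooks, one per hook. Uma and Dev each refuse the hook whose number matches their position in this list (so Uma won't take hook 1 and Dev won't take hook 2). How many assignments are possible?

78

Let Aᵢ (for i ∈ {1, 2}) be the placements that put person i in their forbidden hook. Any j of these fix j positions, leaving (5−j)! ways to fill the rest, and there are C(2,j) ways to pick which j.
By inclusion–exclusion, the number of valid placements is Σ_{j=0}^{2} (−1)^j C(2,j)·(5−j)!.
Computing: 120 − 48 + 6 = 78.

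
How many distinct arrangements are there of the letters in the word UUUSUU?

6

UUUSUU has 6 letters with U appearing 5 times.
So there are 6! / (5!) = 6 distinguishable arrangements.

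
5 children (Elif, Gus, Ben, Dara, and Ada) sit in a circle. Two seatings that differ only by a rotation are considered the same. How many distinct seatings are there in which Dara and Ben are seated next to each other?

12

Treat {Dara, Ben} as one unit (2 internal orders) and seat the resulting 4 units around the table: (3)! circular arrangements.
So 2 × (3)! = 2 × 6 = 12.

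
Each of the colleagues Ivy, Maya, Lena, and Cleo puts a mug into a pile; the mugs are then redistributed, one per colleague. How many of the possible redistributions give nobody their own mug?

This is the derangement count D_4: permutations of 4 items with no fixed point.
By inclusion–exclusion this is Σ_{j=0}^{4} (−1)^j C(4,j)·(4−j)!.
Computing: 24 − 24 + 12 − 4 + 1 = 9.

9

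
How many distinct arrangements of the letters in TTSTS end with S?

Fix S in the last position and arrange the remaining 4 letters.
Those 4 letters have T appearing 3 times, giving (4)!/(3!) = 4.

4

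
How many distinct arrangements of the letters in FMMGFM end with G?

With the last slot taken by G, it remains to arrange the other 5 letters (FMMFM).
Those 5 letters have F appearing twice and M appearing 3 times, giving (5)!/(3!·2!) = 10.

10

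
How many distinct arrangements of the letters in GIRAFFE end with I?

Fix I in the last position and arrange the remaining 6 letters.
Those 6 letters have F appearing twice, giving (6)!/(2!) = 360.

360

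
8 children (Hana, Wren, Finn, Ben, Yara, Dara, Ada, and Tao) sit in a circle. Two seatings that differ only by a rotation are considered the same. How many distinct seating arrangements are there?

5040

Fix one person's seat to break rotational symmetry; the remaining 7 people can be arranged in (7)! = 5040 ways.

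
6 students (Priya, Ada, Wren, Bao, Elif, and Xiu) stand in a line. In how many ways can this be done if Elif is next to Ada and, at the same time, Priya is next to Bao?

96

Treat {Elif,Ada} as one block (2 orders) and {Priya,Bao} as another (2 orders).
That leaves 4 units to arrange: 2 × 2 × 4! = 4 × 24 = 96.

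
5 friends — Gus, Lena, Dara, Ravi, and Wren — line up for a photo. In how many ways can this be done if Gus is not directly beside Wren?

72

There are 5! = 120 arrangements in all. If Gus and Wren are adjacent, merging them into one block gives 2·(4)! = 48 arrangements.
Complementary counting: 120 − 48 = 72.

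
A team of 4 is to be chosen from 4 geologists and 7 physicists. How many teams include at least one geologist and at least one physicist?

294

Total 4-person selections from all 11: C(11,4) = 330.
Subtract selections that omit an entire group: no geologists → C(7,4) = 35; no physicists → C(4,4) = 1.
Both groups omitted at once is impossible, so 330 − 36 = 294.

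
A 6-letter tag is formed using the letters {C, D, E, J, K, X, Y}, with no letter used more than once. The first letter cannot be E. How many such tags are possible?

4320

The first letter has 7−1 = 6 choices (anything except E).
The remaining 5 letters are filled from the other 6 symbols without repetition: 6 × 5 × 4 × 3 × 2 = 720.
Total: 6 × 720 = 4320.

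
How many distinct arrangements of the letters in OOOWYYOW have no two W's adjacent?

315

There are 8!/(4!·2!·2!) = 420 arrangements of OOOWYYOW in total.
If the two W's are adjacent, glue them into one block, leaving 7 items to arrange: (7)!/(4!·2!) = 105 ways.
Hence 420 − 105 = 315.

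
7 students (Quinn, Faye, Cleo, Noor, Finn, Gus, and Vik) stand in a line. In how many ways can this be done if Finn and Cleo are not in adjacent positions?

3600

There are 7! = 5040 arrangements in all. If Finn and Cleo are adjacent, merging them into one block gives 2·(6)! = 1440 arrangements.
Complementary counting: 5040 − 1440 = 3600.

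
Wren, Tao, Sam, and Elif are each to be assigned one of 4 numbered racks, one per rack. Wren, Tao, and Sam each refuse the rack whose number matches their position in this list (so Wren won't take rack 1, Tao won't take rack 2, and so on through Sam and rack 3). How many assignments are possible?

Let Aᵢ (for i ∈ {1, 2, 3}) be the placements that put person i in their forbidden rack. Any j of these fix j positions, leaving (4−j)! ways to fill the rest, and there are C(3,j) ways to pick which j.
By inclusion–exclusion, the number of valid placements is Σ_{j=0}^{3} (−1)^j C(3,j)·(4−j)!.
Computing: 24 − 18 + 6 − 1 = 11.

11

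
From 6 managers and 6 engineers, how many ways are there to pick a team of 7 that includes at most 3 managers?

396

Split by how many managers are chosen (0 through 3).
Sum: C(6,0)·C(6,7) + C(6,1)·C(6,6) + C(6,2)·C(6,5) + C(6,3)·C(6,4) = 0 + 6 + 90 + 300 = 396.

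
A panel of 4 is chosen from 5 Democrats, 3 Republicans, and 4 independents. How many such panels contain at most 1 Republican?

Split by how many Republicans are chosen (0 through 1).
Sum: C(3,0)·C(9,4) + C(3,1)·C(9,3) = 126 + 252 = 378.

378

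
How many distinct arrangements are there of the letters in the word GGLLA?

30

The 5 letters of GGLLA have repeats: G appearing twice and L appearing twice.
The number of distinct arrangements is 5!/(2!·2!) = 120/4 = 30.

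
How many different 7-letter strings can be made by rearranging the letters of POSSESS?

POSSESS has 7 letters with S appearing 4 times.
The number of distinct arrangements is 7!/(4!) = 5040/24 = 210.

210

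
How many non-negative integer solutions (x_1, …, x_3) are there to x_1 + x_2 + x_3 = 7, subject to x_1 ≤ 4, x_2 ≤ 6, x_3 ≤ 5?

26

By stars and bars, unrestricted non-negative solutions to x_1+…+x_3 = 7 number C(7+2,2) = 36.
Subtract solutions that violate a single cap (substitute x_i' = x_i − (cap_i+1)): x_1 ≥ 5 gives C(4,2) = 6; x_2 ≥ 7 gives C(2,2) = 1; x_3 ≥ 6 gives C(3,2) = 3. Together 10.
No two caps can be exceeded simultaneously, so the pair terms are all 0.
By inclusion–exclusion the count is 36 − 10 + 0 = 26.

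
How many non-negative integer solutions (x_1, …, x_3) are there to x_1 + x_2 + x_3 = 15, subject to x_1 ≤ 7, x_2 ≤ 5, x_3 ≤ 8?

By stars and bars, unrestricted non-negative solutions to x_1+…+x_3 = 15 number C(15+2,2) = 136.
Subtract solutions that violate a single cap (substitute x_i' = x_i − (cap_i+1)): x_1 ≥ 8 gives C(9,2) = 36; x_2 ≥ 6 gives C(11,2) = 55; x_3 ≥ 9 gives C(8,2) = 28. Together 119.
Add back pairs where two caps are both exceeded: 3 + 0 + 1 = 4.
By inclusion–exclusion the count is 136 − 119 + 4 = 21.

21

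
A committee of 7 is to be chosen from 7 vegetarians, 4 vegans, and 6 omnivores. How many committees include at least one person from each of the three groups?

Total 7-person selections from all 17: C(17,7) = 19448.
Subtract selections that omit an entire group: no vegetarians → C(10,7) = 120; no vegans → C(13,7) = 1716; no omnivores → C(11,7) = 330.
Add back selections omitting two groups (i.e. drawn from a single group): C(7,7) + C(4,7) + C(6,7) = 1.
By inclusion–exclusion: 19448 − 2166 + 1 = 17283.

17283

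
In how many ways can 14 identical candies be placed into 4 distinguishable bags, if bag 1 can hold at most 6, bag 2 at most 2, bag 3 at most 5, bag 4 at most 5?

Ignoring the caps, the number of non-negative solutions to x_1+…+x_4 = 14 is C(17,3) = 680.
Subtract solutions that violate a single cap (substitute x_i' = x_i − (cap_i+1)): x_1 ≥ 7 gives C(10,3) = 120; x_2 ≥ 3 gives C(14,3) = 364; x_3 ≥ 6 gives C(11,3) = 165; x_4 ≥ 6 gives C(11,3) = 165. Together 814.
Add back pairs where two caps are both exceeded: 35 + 4 + 4 + 56 + 56 + 10 = 165.
By inclusion–exclusion the count is 680 − 814 + 165 = 31.

31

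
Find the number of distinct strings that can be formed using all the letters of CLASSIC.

1260

CLASSIC has 7 letters with C appearing twice and S appearing twice.
So there are 7! / (2!·2!) = 1260 distinguishable arrangements.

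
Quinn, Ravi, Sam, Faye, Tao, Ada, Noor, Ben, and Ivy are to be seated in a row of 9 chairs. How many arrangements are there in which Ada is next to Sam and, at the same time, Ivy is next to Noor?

Treat {Ada,Sam} as one block (2 orders) and {Ivy,Noor} as another (2 orders).
That leaves 7 units to arrange: 2 × 2 × 7! = 4 × 5040 = 20160.

20160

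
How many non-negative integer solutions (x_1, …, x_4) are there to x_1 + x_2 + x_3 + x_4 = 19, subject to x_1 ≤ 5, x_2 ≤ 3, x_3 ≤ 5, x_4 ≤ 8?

By stars and bars, unrestricted non-negative solutions to x_1+…+x_4 = 19 number C(19+3,3) = 1540.
Subtract solutions that violate a single cap (substitute x_i' = x_i − (cap_i+1)): x_1 ≥ 6 gives C(16,3) = 560; x_2 ≥ 4 gives C(18,3) = 816; x_3 ≥ 6 gives C(16,3) = 560; x_4 ≥ 9 gives C(13,3) = 286. Together 2222.
Add back pairs where two caps are both exceeded: 220 + 120 + 35 + 220 + 84 + 35 = 714.
Subtract triples: 20 + 1 + 0 + 1 = 22.
By inclusion–exclusion the count is 1540 − 2222 + 714 − 22 = 10.

10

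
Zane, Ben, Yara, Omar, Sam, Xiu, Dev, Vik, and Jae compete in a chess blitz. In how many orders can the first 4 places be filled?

This is an ordered selection of 4 from 9: P(9,4).
That gives 9 × 8 × 7 × 6 = 3024.

3024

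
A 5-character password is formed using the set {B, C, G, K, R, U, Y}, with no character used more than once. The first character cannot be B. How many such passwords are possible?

2160

The first character has 7−1 = 6 choices (anything except B).
The remaining 4 characters are filled from the other 6 symbols without repetition: 6 × 5 × 4 × 3 = 360.
Total: 6 × 360 = 2160.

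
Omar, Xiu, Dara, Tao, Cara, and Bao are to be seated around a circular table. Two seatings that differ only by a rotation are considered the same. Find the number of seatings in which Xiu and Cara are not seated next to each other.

Without the restriction there are (5)! = 120 seatings.
Those with Xiu next to Cara: fuse the pair into one unit and seat 5 units around a circle — 2·(4)! = 48.
Subtracting, 120 − 48 = 72.

72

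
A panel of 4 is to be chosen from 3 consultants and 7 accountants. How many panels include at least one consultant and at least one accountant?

175

Total 4-person selections from all 10: C(10,4) = 210.
Subtract selections that omit an entire group: no consultants → C(7,4) = 35; no accountants → C(3,4) = 0.
Both groups omitted at once is impossible, so 210 − 35 = 175.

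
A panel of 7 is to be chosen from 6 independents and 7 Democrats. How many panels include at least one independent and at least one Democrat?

1715

With no constraint there are C(13,7) = 1716 possible selections.
Selections missing a whole group: no independents → C(7,7) = 1; no Democrats → C(6,7) = 0.
Both groups omitted at once is impossible, so 1716 − 1 = 1715.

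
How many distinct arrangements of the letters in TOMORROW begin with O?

1260

With the first slot taken by O, it remains to arrange the other 7 letters (TMORROW).
Those 7 letters have O appearing twice and R appearing twice, giving (7)!/(2!·2!) = 1260.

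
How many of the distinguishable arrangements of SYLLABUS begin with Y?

1260

With the first slot taken by Y, it remains to arrange the other 7 letters (SLLABUS).
Those 7 letters have L appearing twice and S appearing twice, giving (7)!/(2!·2!) = 1260.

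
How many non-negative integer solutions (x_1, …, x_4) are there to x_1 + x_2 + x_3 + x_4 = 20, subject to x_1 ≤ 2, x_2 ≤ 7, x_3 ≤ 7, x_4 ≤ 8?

By stars and bars, unrestricted non-negative solutions to x_1+…+x_4 = 20 number C(20+3,3) = 1771.
Subtract solutions that violate a single cap (substitute x_i' = x_i − (cap_i+1)): x_1 ≥ 3 gives C(20,3) = 1140; x_2 ≥ 8 gives C(15,3) = 455; x_3 ≥ 8 gives C(15,3) = 455; x_4 ≥ 9 gives C(14,3) = 364. Together 2414.
Add back pairs where two caps are both exceeded: 220 + 220 + 165 + 35 + 20 + 20 = 680.
Subtract triples: 4 + 1 + 1 + 0 = 6.
By inclusion–exclusion the count is 1771 − 2414 + 680 − 6 = 31.

31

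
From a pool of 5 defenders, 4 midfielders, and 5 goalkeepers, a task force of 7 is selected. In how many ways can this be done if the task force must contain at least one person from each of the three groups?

With no constraint there are C(14,7) = 3432 possible selections.
Subtract selections that omit an entire group: no defenders → C(9,7) = 36; no midfielders → C(10,7) = 120; no goalkeepers → C(9,7) = 36.
Add back selections omitting two groups (i.e. drawn from a single group): C(5,7) + C(4,7) + C(5,7) = 0.
By inclusion–exclusion: 3432 − 192 + 0 = 3240.

3240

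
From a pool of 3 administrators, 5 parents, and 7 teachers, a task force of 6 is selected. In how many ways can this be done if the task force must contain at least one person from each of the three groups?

3850

With no constraint there are C(15,6) = 5005 possible selections.
Subtract selections that omit an entire group: no administrators → C(12,6) = 924; no parents → C(10,6) = 210; no teachers → C(8,6) = 28.
Add back selections omitting two groups (i.e. drawn from a single group): C(3,6) + C(5,6) + C(7,6) = 7.
By inclusion–exclusion: 5005 − 1162 + 7 = 3850.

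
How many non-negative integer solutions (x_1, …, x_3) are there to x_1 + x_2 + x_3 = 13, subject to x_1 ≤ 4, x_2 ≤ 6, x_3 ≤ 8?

By stars and bars, unrestricted non-negative solutions to x_1+…+x_3 = 13 number C(13+2,2) = 105.
Subtract solutions that violate a single cap (substitute x_i' = x_i − (cap_i+1)): x_1 ≥ 5 gives C(10,2) = 45; x_2 ≥ 7 gives C(8,2) = 28; x_3 ≥ 9 gives C(6,2) = 15. Together 88.
Add back pairs where two caps are both exceeded: 3 + 0 + 0 = 3.
By inclusion–exclusion the count is 105 − 88 + 3 = 20.

20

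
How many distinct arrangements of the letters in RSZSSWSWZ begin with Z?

Fix Z in the first position and arrange the remaining 8 letters.
Those 8 letters have S appearing 4 times and W appearing twice, giving (8)!/(4!·2!) = 840.

840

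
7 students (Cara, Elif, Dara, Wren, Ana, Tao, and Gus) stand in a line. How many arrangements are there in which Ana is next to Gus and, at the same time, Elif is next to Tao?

480

Treat {Ana,Gus} as one block (2 orders) and {Elif,Tao} as another (2 orders).
That leaves 5 units to arrange: 2 × 2 × 5! = 4 × 120 = 480.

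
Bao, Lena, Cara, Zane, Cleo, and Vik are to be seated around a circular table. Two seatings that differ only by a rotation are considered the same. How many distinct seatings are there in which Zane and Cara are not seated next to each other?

72

Without the restriction there are (5)! = 120 seatings.
Seatings with Zane beside Cara: treat them as a block with 2 internal orders, giving 2 × (4)! = 48.
Subtracting, 120 − 48 = 72.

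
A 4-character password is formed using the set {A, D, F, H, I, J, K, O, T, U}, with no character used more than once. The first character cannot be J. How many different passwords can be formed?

4536

The first character has 10−1 = 9 choices (anything except J).
The remaining 3 characters are filled from the other 9 symbols without repetition: 9 × 8 × 7 = 504.
Total: 9 × 504 = 4536.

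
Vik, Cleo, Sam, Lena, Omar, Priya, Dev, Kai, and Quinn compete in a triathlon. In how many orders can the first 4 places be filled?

3024

There are 9 choices for 1st place, 8 for 2nd, and so on down to 6 for position 4.
That gives 9 × 8 × 7 × 6 = 3024.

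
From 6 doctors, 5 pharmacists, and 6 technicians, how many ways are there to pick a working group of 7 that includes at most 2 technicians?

Split by how many technicians are chosen (0 through 2).
Sum: C(6,0)·C(11,7) + C(6,1)·C(11,6) + C(6,2)·C(11,5) = 330 + 2772 + 6930 = 10032.

10032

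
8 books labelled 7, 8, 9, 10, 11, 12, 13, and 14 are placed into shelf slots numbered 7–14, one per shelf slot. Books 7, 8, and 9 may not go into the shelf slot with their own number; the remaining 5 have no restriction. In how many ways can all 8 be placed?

27240

Let Aᵢ (for i ∈ {7, 8, 9}) be the placements that put book i in its forbidden shelf slot. Any j of these fix j positions, leaving (8−j)! ways to fill the rest, and there are C(3,j) ways to pick which j.
By inclusion–exclusion, the number of valid placements is Σ_{j=0}^{3} (−1)^j C(3,j)·(8−j)!.
Computing: 40320 − 15120 + 2160 − 120 = 27240.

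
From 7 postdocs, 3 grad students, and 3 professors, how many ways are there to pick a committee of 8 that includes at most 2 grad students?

1035

Split by how many grad students are chosen (0 through 2).
Sum: C(3,0)·C(10,8) + C(3,1)·C(10,7) + C(3,2)·C(10,6) = 45 + 360 + 630 = 1035.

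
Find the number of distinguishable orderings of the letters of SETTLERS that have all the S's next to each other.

Treat the 2 copies of S as a single block. The multiset to arrange is then {SS, E, E, L, R, T, T}, 7 items in all.
That gives (7)!/(2!·2!) = 1260 arrangements.

1260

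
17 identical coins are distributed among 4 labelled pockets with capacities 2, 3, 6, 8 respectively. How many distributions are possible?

By stars and bars, unrestricted non-negative solutions to x_1+…+x_4 = 17 number C(17+3,3) = 1140.
Subtract solutions that violate a single cap (substitute x_i' = x_i − (cap_i+1)): x_1 ≥ 3 gives C(17,3) = 680; x_2 ≥ 4 gives C(16,3) = 560; x_3 ≥ 7 gives C(13,3) = 286; x_4 ≥ 9 gives C(11,3) = 165. Together 1691.
Add back pairs where two caps are both exceeded: 286 + 120 + 56 + 84 + 35 + 4 = 585.
Subtract triples: 20 + 4 + 0 + 0 = 24.
By inclusion–exclusion the count is 1140 − 1691 + 585 − 24 = 10.

10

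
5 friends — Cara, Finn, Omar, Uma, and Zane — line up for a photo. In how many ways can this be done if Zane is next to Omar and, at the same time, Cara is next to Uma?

Treat {Zane,Omar} as one block (2 orders) and {Cara,Uma} as another (2 orders).
That leaves 3 units to arrange: 2 × 2 × 3! = 4 × 6 = 24.

24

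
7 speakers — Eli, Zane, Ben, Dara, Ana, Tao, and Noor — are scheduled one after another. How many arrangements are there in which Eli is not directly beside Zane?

Of the 7! = 5040 arrangements, those with Eli and Zane adjacent number 2 × 6! = 1440 (treat the pair as a block with 2 internal orders).
Complementary counting: 5040 − 1440 = 3600.

3600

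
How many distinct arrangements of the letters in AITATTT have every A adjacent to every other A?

Treat the 2 copies of A as a single block. The multiset to arrange is then {AA, I, T, T, T, T}, 6 items in all.
That gives (6)!/(4!) = 30 arrangements.

30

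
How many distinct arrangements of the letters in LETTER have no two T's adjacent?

120

Total arrangements of LETTER: 6!/(2!·2!) = 180.
If the two T's are adjacent, glue them into one block, leaving 5 items to arrange: (5)!/(2!) = 60 ways.
Subtracting, 180 − 60 = 120 arrangements keep the T's apart.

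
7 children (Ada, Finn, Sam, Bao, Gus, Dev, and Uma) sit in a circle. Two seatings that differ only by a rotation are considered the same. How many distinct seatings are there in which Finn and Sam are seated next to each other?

Treat {Finn, Sam} as one unit (2 internal orders) and seat the resulting 6 units around the table: (5)! circular arrangements.
So 2 × (5)! = 2 × 120 = 240.

240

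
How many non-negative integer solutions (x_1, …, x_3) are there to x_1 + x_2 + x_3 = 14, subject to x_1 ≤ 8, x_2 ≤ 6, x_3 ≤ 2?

6

Without the upper bounds there are C(16,2) = 120 ways to split 14 among 3 variables.
Subtract solutions that violate a single cap (substitute x_i' = x_i − (cap_i+1)): x_1 ≥ 9 gives C(7,2) = 21; x_2 ≥ 7 gives C(9,2) = 36; x_3 ≥ 3 gives C(13,2) = 78. Together 135.
Add back pairs where two caps are both exceeded: 0 + 6 + 15 = 21.
By inclusion–exclusion the count is 120 − 135 + 21 = 6.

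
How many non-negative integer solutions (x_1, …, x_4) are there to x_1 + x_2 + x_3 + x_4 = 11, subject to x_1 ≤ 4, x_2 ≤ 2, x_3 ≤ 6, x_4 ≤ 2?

18

Ignoring the caps, the number of non-negative solutions to x_1+…+x_4 = 11 is C(14,3) = 364.
Subtract solutions that violate a single cap (substitute x_i' = x_i − (cap_i+1)): x_1 ≥ 5 gives C(9,3) = 84; x_2 ≥ 3 gives C(11,3) = 165; x_3 ≥ 7 gives C(7,3) = 35; x_4 ≥ 3 gives C(11,3) = 165. Together 449.
Add back pairs where two caps are both exceeded: 20 + 0 + 20 + 4 + 56 + 4 = 104.
Subtract triples: 0 + 1 + 0 + 0 = 1.
By inclusion–exclusion the count is 364 − 449 + 104 − 1 = 18.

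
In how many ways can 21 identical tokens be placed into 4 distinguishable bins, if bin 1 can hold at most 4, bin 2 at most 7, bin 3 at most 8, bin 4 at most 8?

80

By stars and bars, unrestricted non-negative solutions to x_1+…+x_4 = 21 number C(21+3,3) = 2024.
Subtract solutions that violate a single cap (substitute x_i' = x_i − (cap_i+1)): x_1 ≥ 5 gives C(19,3) = 969; x_2 ≥ 8 gives C(16,3) = 560; x_3 ≥ 9 gives C(15,3) = 455; x_4 ≥ 9 gives C(15,3) = 455. Together 2439.
Add back pairs where two caps are both exceeded: 165 + 120 + 120 + 35 + 35 + 20 = 495.
By inclusion–exclusion the count is 2024 − 2439 + 495 = 80.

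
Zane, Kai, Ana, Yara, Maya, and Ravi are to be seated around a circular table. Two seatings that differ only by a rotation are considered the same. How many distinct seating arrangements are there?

Fix one person's seat to break rotational symmetry; the remaining 5 people can be arranged in (5)! = 120 ways.

120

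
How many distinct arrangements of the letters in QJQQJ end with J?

4

Fix J in the last position and arrange the remaining 4 letters.
Those 4 letters have Q appearing 3 times, giving (4)!/(3!) = 4.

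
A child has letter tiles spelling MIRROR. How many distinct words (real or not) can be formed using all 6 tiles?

The 6 letters of MIRROR have repeats: R appearing 3 times.
So there are 6! / (3!) = 120 distinguishable arrangements.

120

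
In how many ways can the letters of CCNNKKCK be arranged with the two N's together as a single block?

140

Treat the 2 copies of N as a single block. The multiset to arrange is then {NN, C, C, C, K, K, K}, 7 items in all.
That gives (7)!/(3!·3!) = 140 arrangements.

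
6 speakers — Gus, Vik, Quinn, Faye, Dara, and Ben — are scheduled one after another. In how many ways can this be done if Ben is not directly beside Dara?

480

There are 6! = 720 arrangements in all. If Ben and Dara are adjacent, merging them into one block gives 2·(5)! = 240 arrangements.
Complementary counting: 720 − 240 = 480.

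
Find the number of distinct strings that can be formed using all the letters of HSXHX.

Letter multiplicities in HSXHX: H×2, S×1, X×2.
Dividing 5! = 120 by 2!·2! = 4 for the repeated letters gives 30.

30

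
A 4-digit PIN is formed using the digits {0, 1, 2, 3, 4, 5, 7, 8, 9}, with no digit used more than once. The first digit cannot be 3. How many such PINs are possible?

2688

The first digit has 9−1 = 8 choices (anything except 3).
The remaining 3 digits are filled from the other 8 symbols without repetition: 8 × 7 × 6 = 336.
Total: 8 × 336 = 2688.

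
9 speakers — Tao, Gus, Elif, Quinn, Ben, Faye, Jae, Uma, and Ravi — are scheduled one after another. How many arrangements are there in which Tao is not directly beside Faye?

282240

There are 9! = 362880 arrangements in all. If Tao and Faye are adjacent, merging them into one block gives 2·(8)! = 80640 arrangements.
So 362880 − 80640 = 282240 arrangements keep them apart.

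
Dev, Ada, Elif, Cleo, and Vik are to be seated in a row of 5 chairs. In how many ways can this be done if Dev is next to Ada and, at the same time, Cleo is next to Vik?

Treat {Dev,Ada} as one block (2 orders) and {Cleo,Vik} as another (2 orders).
That leaves 3 units to arrange: 2 × 2 × 3! = 4 × 6 = 24.

24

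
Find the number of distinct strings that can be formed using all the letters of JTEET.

Letter multiplicities in JTEET: E×2, J×1, T×2.
The number of distinct arrangements is 5!/(2!·2!) = 120/4 = 30.

30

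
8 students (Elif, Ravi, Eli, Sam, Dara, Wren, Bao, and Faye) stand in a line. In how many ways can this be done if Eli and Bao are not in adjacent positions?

Of the 8! = 40320 arrangements, those with Eli and Bao adjacent number 2 × 7! = 10080 (treat the pair as a block with 2 internal orders).
Complementary counting: 40320 − 10080 = 30240.

30240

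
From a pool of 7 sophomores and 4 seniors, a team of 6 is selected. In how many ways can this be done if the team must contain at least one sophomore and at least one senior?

455

Total 6-person selections from all 11: C(11,6) = 462.
Subtract selections that omit an entire group: no sophomores → C(4,6) = 0; no seniors → C(7,6) = 7.
Both groups omitted at once is impossible, so 462 − 7 = 455.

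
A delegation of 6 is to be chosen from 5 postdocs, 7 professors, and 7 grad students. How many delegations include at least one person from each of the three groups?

22295

Total 6-person selections from all 19: C(19,6) = 27132.
Subtract selections that omit an entire group: no postdocs → C(14,6) = 3003; no professors → C(12,6) = 924; no grad students → C(12,6) = 924.
Add back selections omitting two groups (i.e. drawn from a single group): C(5,6) + C(7,6) + C(7,6) = 14.
By inclusion–exclusion: 27132 − 4851 + 14 = 22295.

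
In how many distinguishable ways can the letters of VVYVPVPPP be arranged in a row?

630

VVYVPVPPP has 9 letters with P appearing 4 times and V appearing 4 times.
The number of distinct arrangements is 9!/(4!·4!) = 362880/576 = 630.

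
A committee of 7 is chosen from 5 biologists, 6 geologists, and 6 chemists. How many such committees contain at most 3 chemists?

16632

Split by how many chemists are chosen (0 through 3).
Sum: C(6,0)·C(11,7) + C(6,1)·C(11,6) + C(6,2)·C(11,5) + C(6,3)·C(11,4) = 330 + 2772 + 6930 + 6600 = 16632.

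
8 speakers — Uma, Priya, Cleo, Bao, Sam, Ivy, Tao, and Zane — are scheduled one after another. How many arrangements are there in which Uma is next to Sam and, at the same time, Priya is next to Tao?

2880

Treat {Uma,Sam} as one block (2 orders) and {Priya,Tao} as another (2 orders).
That leaves 6 units to arrange: 2 × 2 × 6! = 4 × 720 = 2880.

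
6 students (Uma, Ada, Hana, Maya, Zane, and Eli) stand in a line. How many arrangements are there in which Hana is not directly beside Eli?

480

There are 6! = 720 arrangements in all. If Hana and Eli are adjacent, merging them into one block gives 2·(5)! = 240 arrangements.
Complementary counting: 720 − 240 = 480.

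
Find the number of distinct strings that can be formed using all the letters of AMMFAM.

Letter multiplicities in AMMFAM: A×2, F×1, M×3.
So there are 6! / (3!·2!) = 60 distinguishable arrangements.

60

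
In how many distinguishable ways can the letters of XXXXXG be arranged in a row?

6

Letter multiplicities in XXXXXG: G×1, X×5.
The number of distinct arrangements is 6!/(5!) = 720/120 = 6.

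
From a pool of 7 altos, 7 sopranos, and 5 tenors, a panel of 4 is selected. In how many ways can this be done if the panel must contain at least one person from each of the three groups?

With no constraint there are C(19,4) = 3876 possible selections.
Subtract selections that omit an entire group: no altos → C(12,4) = 495; no sopranos → C(12,4) = 495; no tenors → C(14,4) = 1001.
Add back selections omitting two groups (i.e. drawn from a single group): C(7,4) + C(7,4) + C(5,4) = 75.
By inclusion–exclusion: 3876 − 1991 + 75 = 1960.

1960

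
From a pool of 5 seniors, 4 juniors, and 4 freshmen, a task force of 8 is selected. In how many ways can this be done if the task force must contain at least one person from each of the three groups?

Unrestricted: C(13,8) = 1287 ways to pick any 8 of the 13.
Subtract selections that omit an entire group: no seniors → C(8,8) = 1; no juniors → C(9,8) = 9; no freshmen → C(9,8) = 9.
Add back selections omitting two groups (i.e. drawn from a single group): C(5,8) + C(4,8) + C(4,8) = 0.
By inclusion–exclusion: 1287 − 19 + 0 = 1268.

1268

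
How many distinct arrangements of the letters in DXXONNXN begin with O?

140

With the first slot taken by O, it remains to arrange the other 7 letters (DXXNNXN).
Those 7 letters have N appearing 3 times and X appearing 3 times, giving (7)!/(3!·3!) = 140.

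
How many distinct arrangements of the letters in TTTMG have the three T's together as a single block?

6

Treat the 3 copies of T as a single block. The multiset to arrange is then {TTT, G, M}, 3 items in all.
All 3 items are distinct, so there are (3)! = 6 arrangements.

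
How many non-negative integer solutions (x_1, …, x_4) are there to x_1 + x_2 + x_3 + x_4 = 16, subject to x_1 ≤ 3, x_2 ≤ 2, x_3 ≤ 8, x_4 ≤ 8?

42

Ignoring the caps, the number of non-negative solutions to x_1+…+x_4 = 16 is C(19,3) = 969.
Subtract solutions that violate a single cap (substitute x_i' = x_i − (cap_i+1)): x_1 ≥ 4 gives C(15,3) = 455; x_2 ≥ 3 gives C(16,3) = 560; x_3 ≥ 9 gives C(10,3) = 120; x_4 ≥ 9 gives C(10,3) = 120. Together 1255.
Add back pairs where two caps are both exceeded: 220 + 20 + 20 + 35 + 35 + 0 = 330.
Subtract triples: 1 + 1 + 0 + 0 = 2.
By inclusion–exclusion the count is 969 − 1255 + 330 − 2 = 42.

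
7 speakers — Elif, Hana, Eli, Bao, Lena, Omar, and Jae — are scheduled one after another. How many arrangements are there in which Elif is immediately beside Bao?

1440

Glue Elif and Bao into one block (2 internal orders), leaving 6 units to arrange in a row.
That gives 2 × 6! = 2 × 720 = 1440.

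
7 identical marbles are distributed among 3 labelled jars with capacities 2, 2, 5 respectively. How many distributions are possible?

By stars and bars, unrestricted non-negative solutions to x_1+…+x_3 = 7 number C(7+2,2) = 36.
Subtract solutions that violate a single cap (substitute x_i' = x_i − (cap_i+1)): x_1 ≥ 3 gives C(6,2) = 15; x_2 ≥ 3 gives C(6,2) = 15; x_3 ≥ 6 gives C(3,2) = 3. Together 33.
Add back pairs where two caps are both exceeded: 3 + 0 + 0 = 3.
By inclusion–exclusion the count is 36 − 33 + 3 = 6.

6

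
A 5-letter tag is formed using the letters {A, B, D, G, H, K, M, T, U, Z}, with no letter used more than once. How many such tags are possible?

30240

This is a permutation of 5 out of 10: P(10,5) = 10!/5!.
10 × 9 × 8 × 7 × 6 = 30240.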